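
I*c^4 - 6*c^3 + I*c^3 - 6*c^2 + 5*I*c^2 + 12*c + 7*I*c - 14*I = (c - 1)*(c + 2)*(c + 7*I)*(I*c + 1)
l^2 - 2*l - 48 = (l - 8)*(l + 6)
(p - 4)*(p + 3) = p^2 - p - 12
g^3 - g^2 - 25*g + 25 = (g - 5)*(g - 1)*(g + 5)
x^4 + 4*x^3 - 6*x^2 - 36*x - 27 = (x - 3)*(x + 1)*(x + 3)^2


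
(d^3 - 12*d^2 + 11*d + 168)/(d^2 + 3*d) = d - 15 + 56/d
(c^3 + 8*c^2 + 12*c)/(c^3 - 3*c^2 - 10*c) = (c + 6)/(c - 5)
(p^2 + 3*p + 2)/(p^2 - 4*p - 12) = (p + 1)/(p - 6)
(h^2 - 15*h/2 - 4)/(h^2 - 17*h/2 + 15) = (2*h^2 - 15*h - 8)/(2*h^2 - 17*h + 30)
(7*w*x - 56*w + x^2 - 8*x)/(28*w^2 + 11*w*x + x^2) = (x - 8)/(4*w + x)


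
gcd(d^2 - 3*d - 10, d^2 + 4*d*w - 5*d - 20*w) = d - 5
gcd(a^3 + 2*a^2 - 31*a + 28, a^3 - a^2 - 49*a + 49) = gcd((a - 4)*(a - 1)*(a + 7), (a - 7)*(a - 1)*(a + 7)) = a^2 + 6*a - 7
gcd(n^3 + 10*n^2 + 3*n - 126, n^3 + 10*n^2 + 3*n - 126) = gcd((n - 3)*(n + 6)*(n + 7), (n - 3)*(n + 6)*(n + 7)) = n^3 + 10*n^2 + 3*n - 126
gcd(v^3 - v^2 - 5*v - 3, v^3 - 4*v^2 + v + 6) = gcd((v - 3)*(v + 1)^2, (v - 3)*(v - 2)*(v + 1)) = v^2 - 2*v - 3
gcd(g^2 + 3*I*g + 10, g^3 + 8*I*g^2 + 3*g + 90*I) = g + 5*I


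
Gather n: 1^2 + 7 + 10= 18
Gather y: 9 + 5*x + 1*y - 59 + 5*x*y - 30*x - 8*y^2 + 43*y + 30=-25*x - 8*y^2 + y*(5*x + 44) - 20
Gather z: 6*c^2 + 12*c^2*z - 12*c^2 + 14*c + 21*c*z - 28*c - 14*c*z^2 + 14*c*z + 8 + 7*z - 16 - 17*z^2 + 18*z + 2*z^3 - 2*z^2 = -6*c^2 - 14*c + 2*z^3 + z^2*(-14*c - 19) + z*(12*c^2 + 35*c + 25) - 8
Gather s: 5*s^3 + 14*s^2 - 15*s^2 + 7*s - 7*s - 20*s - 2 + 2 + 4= 5*s^3 - s^2 - 20*s + 4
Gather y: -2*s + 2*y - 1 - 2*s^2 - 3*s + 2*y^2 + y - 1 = -2*s^2 - 5*s + 2*y^2 + 3*y - 2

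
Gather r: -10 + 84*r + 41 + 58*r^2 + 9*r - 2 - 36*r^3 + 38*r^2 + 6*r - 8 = -36*r^3 + 96*r^2 + 99*r + 21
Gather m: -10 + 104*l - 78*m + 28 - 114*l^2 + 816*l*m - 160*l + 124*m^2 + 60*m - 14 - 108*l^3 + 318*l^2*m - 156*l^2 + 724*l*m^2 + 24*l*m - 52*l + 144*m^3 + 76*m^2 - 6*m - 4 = -108*l^3 - 270*l^2 - 108*l + 144*m^3 + m^2*(724*l + 200) + m*(318*l^2 + 840*l - 24)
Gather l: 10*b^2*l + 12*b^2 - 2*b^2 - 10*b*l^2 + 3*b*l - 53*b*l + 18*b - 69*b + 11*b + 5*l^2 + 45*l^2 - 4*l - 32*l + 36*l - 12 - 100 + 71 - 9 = 10*b^2 - 40*b + l^2*(50 - 10*b) + l*(10*b^2 - 50*b) - 50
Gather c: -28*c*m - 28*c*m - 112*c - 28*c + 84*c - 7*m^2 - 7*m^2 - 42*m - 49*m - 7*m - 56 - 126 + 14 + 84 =c*(-56*m - 56) - 14*m^2 - 98*m - 84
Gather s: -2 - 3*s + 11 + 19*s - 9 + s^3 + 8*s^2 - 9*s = s^3 + 8*s^2 + 7*s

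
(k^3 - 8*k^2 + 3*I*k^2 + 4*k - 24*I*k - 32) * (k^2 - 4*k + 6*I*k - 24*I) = k^5 - 12*k^4 + 9*I*k^4 + 18*k^3 - 108*I*k^3 + 168*k^2 + 312*I*k^2 - 448*k - 288*I*k + 768*I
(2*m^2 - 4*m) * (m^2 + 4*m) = 2*m^4 + 4*m^3 - 16*m^2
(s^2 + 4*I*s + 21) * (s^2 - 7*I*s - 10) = s^4 - 3*I*s^3 + 39*s^2 - 187*I*s - 210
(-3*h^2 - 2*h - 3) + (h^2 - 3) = -2*h^2 - 2*h - 6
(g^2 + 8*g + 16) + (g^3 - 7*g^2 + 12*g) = g^3 - 6*g^2 + 20*g + 16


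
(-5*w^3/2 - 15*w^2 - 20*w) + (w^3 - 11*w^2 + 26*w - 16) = -3*w^3/2 - 26*w^2 + 6*w - 16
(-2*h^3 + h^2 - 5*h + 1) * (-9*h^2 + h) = 18*h^5 - 11*h^4 + 46*h^3 - 14*h^2 + h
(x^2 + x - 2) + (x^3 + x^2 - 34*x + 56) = x^3 + 2*x^2 - 33*x + 54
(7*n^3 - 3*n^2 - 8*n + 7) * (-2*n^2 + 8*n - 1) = -14*n^5 + 62*n^4 - 15*n^3 - 75*n^2 + 64*n - 7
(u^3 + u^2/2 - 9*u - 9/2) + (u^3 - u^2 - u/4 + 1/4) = 2*u^3 - u^2/2 - 37*u/4 - 17/4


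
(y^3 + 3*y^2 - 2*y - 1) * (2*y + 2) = 2*y^4 + 8*y^3 + 2*y^2 - 6*y - 2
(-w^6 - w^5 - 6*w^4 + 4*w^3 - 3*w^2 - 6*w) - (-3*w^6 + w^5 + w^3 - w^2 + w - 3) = 2*w^6 - 2*w^5 - 6*w^4 + 3*w^3 - 2*w^2 - 7*w + 3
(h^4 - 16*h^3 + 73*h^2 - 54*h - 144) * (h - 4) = h^5 - 20*h^4 + 137*h^3 - 346*h^2 + 72*h + 576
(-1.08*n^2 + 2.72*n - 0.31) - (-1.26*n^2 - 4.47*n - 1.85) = 0.18*n^2 + 7.19*n + 1.54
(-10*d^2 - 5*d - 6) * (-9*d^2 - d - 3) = 90*d^4 + 55*d^3 + 89*d^2 + 21*d + 18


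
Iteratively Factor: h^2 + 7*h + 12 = (h + 4)*(h + 3)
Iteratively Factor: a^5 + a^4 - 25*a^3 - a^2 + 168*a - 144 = (a - 3)*(a^4 + 4*a^3 - 13*a^2 - 40*a + 48) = (a - 3)*(a + 4)*(a^3 - 13*a + 12) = (a - 3)^2*(a + 4)*(a^2 + 3*a - 4) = (a - 3)^2*(a + 4)^2*(a - 1)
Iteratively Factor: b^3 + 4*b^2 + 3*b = (b)*(b^2 + 4*b + 3) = b*(b + 3)*(b + 1)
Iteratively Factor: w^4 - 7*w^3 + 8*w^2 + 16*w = (w - 4)*(w^3 - 3*w^2 - 4*w) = (w - 4)*(w + 1)*(w^2 - 4*w) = (w - 4)^2*(w + 1)*(w)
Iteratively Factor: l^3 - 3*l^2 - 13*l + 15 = (l - 1)*(l^2 - 2*l - 15) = (l - 5)*(l - 1)*(l + 3)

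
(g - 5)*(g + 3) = g^2 - 2*g - 15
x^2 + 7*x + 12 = (x + 3)*(x + 4)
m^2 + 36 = (m - 6*I)*(m + 6*I)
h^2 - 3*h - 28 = (h - 7)*(h + 4)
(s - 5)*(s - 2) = s^2 - 7*s + 10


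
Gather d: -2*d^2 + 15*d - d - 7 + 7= -2*d^2 + 14*d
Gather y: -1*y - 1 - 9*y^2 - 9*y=-9*y^2 - 10*y - 1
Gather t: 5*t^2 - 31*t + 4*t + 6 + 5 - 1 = 5*t^2 - 27*t + 10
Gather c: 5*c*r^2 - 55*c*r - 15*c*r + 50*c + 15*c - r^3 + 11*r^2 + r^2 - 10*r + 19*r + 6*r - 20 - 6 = c*(5*r^2 - 70*r + 65) - r^3 + 12*r^2 + 15*r - 26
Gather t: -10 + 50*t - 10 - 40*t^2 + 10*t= -40*t^2 + 60*t - 20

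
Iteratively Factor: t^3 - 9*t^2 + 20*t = (t)*(t^2 - 9*t + 20) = t*(t - 5)*(t - 4)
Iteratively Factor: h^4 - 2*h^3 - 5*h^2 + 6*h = (h - 1)*(h^3 - h^2 - 6*h) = (h - 1)*(h + 2)*(h^2 - 3*h) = h*(h - 1)*(h + 2)*(h - 3)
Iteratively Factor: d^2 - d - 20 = (d + 4)*(d - 5)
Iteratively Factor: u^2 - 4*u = (u)*(u - 4)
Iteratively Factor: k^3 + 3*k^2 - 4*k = (k - 1)*(k^2 + 4*k) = (k - 1)*(k + 4)*(k)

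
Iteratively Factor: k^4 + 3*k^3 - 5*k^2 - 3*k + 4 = (k - 1)*(k^3 + 4*k^2 - k - 4) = (k - 1)*(k + 1)*(k^2 + 3*k - 4) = (k - 1)^2*(k + 1)*(k + 4)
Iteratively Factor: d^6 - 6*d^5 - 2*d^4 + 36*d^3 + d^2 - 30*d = (d + 1)*(d^5 - 7*d^4 + 5*d^3 + 31*d^2 - 30*d) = (d + 1)*(d + 2)*(d^4 - 9*d^3 + 23*d^2 - 15*d) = d*(d + 1)*(d + 2)*(d^3 - 9*d^2 + 23*d - 15) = d*(d - 5)*(d + 1)*(d + 2)*(d^2 - 4*d + 3) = d*(d - 5)*(d - 1)*(d + 1)*(d + 2)*(d - 3)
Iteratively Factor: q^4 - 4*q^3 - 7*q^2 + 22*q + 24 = (q - 3)*(q^3 - q^2 - 10*q - 8) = (q - 3)*(q + 2)*(q^2 - 3*q - 4) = (q - 4)*(q - 3)*(q + 2)*(q + 1)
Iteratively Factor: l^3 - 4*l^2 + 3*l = (l - 1)*(l^2 - 3*l) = l*(l - 1)*(l - 3)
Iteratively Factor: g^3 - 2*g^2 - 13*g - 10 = (g - 5)*(g^2 + 3*g + 2) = (g - 5)*(g + 2)*(g + 1)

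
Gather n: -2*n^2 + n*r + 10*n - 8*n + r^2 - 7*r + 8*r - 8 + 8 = -2*n^2 + n*(r + 2) + r^2 + r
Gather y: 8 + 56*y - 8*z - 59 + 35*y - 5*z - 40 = 91*y - 13*z - 91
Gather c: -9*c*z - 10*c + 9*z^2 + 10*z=c*(-9*z - 10) + 9*z^2 + 10*z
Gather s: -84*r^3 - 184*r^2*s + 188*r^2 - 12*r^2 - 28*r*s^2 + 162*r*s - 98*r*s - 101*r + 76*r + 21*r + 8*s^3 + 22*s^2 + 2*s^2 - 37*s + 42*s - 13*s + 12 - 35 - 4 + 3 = -84*r^3 + 176*r^2 - 4*r + 8*s^3 + s^2*(24 - 28*r) + s*(-184*r^2 + 64*r - 8) - 24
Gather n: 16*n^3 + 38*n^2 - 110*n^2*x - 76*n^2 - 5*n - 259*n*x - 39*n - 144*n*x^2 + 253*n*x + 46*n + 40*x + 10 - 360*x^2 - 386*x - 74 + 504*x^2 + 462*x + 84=16*n^3 + n^2*(-110*x - 38) + n*(-144*x^2 - 6*x + 2) + 144*x^2 + 116*x + 20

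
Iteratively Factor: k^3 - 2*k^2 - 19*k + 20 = (k - 1)*(k^2 - k - 20) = (k - 5)*(k - 1)*(k + 4)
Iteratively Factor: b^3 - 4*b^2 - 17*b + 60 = (b - 5)*(b^2 + b - 12) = (b - 5)*(b - 3)*(b + 4)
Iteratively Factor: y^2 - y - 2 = (y - 2)*(y + 1)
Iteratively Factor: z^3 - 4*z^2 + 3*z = (z - 3)*(z^2 - z) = z*(z - 3)*(z - 1)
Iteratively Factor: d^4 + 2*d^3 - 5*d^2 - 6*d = (d + 1)*(d^3 + d^2 - 6*d) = (d - 2)*(d + 1)*(d^2 + 3*d) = d*(d - 2)*(d + 1)*(d + 3)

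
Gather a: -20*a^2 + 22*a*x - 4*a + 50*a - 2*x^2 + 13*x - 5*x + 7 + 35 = -20*a^2 + a*(22*x + 46) - 2*x^2 + 8*x + 42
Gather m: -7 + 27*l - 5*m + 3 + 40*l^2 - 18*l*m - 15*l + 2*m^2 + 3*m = 40*l^2 + 12*l + 2*m^2 + m*(-18*l - 2) - 4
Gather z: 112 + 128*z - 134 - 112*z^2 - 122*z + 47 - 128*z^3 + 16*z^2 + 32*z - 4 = -128*z^3 - 96*z^2 + 38*z + 21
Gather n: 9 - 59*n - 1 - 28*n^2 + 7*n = -28*n^2 - 52*n + 8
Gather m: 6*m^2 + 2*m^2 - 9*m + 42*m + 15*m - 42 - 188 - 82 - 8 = 8*m^2 + 48*m - 320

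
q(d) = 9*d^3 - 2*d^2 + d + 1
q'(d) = 27*d^2 - 4*d + 1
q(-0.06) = 0.93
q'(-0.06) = 1.34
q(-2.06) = -88.22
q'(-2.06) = 123.82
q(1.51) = 28.94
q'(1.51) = 56.52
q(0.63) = 3.09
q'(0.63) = 9.20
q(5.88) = 1767.41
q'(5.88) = 910.99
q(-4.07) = -642.97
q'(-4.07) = 464.53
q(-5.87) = -1894.14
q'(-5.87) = 954.82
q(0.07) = 1.06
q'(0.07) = 0.85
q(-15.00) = -30839.00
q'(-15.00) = 6136.00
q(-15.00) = -30839.00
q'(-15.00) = 6136.00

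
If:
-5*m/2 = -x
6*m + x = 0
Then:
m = 0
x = 0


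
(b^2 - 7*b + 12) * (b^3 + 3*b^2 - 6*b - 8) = b^5 - 4*b^4 - 15*b^3 + 70*b^2 - 16*b - 96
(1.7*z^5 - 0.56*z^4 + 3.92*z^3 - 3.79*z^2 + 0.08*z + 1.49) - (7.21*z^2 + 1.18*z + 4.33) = 1.7*z^5 - 0.56*z^4 + 3.92*z^3 - 11.0*z^2 - 1.1*z - 2.84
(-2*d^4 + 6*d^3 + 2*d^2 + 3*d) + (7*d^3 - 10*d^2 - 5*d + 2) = -2*d^4 + 13*d^3 - 8*d^2 - 2*d + 2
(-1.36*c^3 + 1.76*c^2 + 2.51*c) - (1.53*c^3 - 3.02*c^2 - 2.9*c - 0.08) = -2.89*c^3 + 4.78*c^2 + 5.41*c + 0.08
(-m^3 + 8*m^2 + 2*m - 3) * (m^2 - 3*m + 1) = -m^5 + 11*m^4 - 23*m^3 - m^2 + 11*m - 3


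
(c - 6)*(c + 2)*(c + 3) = c^3 - c^2 - 24*c - 36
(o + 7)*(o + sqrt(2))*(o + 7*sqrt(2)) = o^3 + 7*o^2 + 8*sqrt(2)*o^2 + 14*o + 56*sqrt(2)*o + 98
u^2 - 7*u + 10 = (u - 5)*(u - 2)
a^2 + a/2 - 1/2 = (a - 1/2)*(a + 1)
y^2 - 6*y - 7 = (y - 7)*(y + 1)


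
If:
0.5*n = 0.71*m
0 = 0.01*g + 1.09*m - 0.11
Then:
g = 11.0 - 76.7605633802817*n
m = 0.704225352112676*n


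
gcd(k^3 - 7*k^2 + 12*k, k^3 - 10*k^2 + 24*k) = k^2 - 4*k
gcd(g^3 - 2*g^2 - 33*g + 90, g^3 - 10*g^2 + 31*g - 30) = g^2 - 8*g + 15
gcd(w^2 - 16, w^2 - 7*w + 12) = w - 4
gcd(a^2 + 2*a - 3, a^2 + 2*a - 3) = a^2 + 2*a - 3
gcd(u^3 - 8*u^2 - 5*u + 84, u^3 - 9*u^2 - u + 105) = u^2 - 4*u - 21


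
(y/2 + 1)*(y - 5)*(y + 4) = y^3/2 + y^2/2 - 11*y - 20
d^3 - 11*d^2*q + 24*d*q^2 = d*(d - 8*q)*(d - 3*q)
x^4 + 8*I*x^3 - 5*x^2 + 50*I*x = x*(x - 2*I)*(x + 5*I)^2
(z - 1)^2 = z^2 - 2*z + 1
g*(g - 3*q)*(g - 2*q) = g^3 - 5*g^2*q + 6*g*q^2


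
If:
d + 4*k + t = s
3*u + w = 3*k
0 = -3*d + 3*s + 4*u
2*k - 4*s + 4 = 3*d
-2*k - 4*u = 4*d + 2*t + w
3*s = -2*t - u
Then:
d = 44/339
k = 212/339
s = 412/339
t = -160/113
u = -92/113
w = 488/113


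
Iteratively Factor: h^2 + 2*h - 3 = (h + 3)*(h - 1)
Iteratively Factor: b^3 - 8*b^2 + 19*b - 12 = (b - 4)*(b^2 - 4*b + 3) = (b - 4)*(b - 3)*(b - 1)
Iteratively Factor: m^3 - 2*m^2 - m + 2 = (m - 2)*(m^2 - 1) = (m - 2)*(m + 1)*(m - 1)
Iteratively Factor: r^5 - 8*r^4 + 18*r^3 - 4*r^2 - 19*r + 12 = (r + 1)*(r^4 - 9*r^3 + 27*r^2 - 31*r + 12) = (r - 1)*(r + 1)*(r^3 - 8*r^2 + 19*r - 12) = (r - 4)*(r - 1)*(r + 1)*(r^2 - 4*r + 3) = (r - 4)*(r - 1)^2*(r + 1)*(r - 3)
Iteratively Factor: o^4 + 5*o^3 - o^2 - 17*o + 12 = (o - 1)*(o^3 + 6*o^2 + 5*o - 12) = (o - 1)*(o + 4)*(o^2 + 2*o - 3) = (o - 1)^2*(o + 4)*(o + 3)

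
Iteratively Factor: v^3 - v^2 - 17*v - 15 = (v - 5)*(v^2 + 4*v + 3) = (v - 5)*(v + 3)*(v + 1)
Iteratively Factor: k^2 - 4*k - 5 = (k - 5)*(k + 1)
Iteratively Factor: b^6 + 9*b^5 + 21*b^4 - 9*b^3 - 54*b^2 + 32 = (b + 4)*(b^5 + 5*b^4 + b^3 - 13*b^2 - 2*b + 8) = (b - 1)*(b + 4)*(b^4 + 6*b^3 + 7*b^2 - 6*b - 8) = (b - 1)*(b + 4)^2*(b^3 + 2*b^2 - b - 2) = (b - 1)^2*(b + 4)^2*(b^2 + 3*b + 2) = (b - 1)^2*(b + 2)*(b + 4)^2*(b + 1)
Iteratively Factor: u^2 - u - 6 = (u + 2)*(u - 3)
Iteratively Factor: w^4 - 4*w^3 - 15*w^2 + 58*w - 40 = (w + 4)*(w^3 - 8*w^2 + 17*w - 10) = (w - 1)*(w + 4)*(w^2 - 7*w + 10) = (w - 2)*(w - 1)*(w + 4)*(w - 5)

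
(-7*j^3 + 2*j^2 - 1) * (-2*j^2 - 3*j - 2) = 14*j^5 + 17*j^4 + 8*j^3 - 2*j^2 + 3*j + 2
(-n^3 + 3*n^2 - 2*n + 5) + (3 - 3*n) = -n^3 + 3*n^2 - 5*n + 8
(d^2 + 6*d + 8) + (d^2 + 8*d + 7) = 2*d^2 + 14*d + 15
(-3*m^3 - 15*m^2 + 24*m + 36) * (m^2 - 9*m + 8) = -3*m^5 + 12*m^4 + 135*m^3 - 300*m^2 - 132*m + 288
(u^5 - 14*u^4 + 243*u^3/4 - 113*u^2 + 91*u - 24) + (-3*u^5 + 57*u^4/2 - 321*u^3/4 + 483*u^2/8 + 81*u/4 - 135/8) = -2*u^5 + 29*u^4/2 - 39*u^3/2 - 421*u^2/8 + 445*u/4 - 327/8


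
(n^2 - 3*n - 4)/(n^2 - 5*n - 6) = (n - 4)/(n - 6)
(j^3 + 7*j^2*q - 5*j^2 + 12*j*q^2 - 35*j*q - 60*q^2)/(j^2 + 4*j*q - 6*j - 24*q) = (j^2 + 3*j*q - 5*j - 15*q)/(j - 6)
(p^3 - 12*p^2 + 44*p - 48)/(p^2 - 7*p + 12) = (p^2 - 8*p + 12)/(p - 3)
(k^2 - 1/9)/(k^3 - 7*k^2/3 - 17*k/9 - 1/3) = (3*k - 1)/(3*k^2 - 8*k - 3)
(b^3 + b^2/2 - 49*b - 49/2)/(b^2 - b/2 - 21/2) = (-2*b^3 - b^2 + 98*b + 49)/(-2*b^2 + b + 21)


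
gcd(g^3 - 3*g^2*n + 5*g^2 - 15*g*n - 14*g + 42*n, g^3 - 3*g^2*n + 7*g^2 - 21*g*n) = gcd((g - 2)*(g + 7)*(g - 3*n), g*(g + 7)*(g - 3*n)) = g^2 - 3*g*n + 7*g - 21*n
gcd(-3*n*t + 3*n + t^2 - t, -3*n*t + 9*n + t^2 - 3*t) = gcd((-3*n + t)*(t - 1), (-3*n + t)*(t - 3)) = -3*n + t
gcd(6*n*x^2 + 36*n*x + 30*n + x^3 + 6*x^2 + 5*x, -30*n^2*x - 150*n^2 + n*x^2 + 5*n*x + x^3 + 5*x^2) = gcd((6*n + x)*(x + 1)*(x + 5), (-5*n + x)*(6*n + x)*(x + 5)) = 6*n*x + 30*n + x^2 + 5*x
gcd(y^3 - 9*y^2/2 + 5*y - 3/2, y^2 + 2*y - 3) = y - 1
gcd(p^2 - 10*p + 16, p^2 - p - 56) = p - 8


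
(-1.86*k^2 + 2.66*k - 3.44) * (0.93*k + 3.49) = -1.7298*k^3 - 4.0176*k^2 + 6.0842*k - 12.0056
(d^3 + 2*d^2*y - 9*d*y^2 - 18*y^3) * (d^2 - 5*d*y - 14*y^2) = d^5 - 3*d^4*y - 33*d^3*y^2 - d^2*y^3 + 216*d*y^4 + 252*y^5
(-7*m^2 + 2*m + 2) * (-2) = 14*m^2 - 4*m - 4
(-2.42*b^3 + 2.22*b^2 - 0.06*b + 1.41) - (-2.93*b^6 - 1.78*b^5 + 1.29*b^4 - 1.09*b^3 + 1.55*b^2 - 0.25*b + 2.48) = 2.93*b^6 + 1.78*b^5 - 1.29*b^4 - 1.33*b^3 + 0.67*b^2 + 0.19*b - 1.07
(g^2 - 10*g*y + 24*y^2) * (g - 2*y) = g^3 - 12*g^2*y + 44*g*y^2 - 48*y^3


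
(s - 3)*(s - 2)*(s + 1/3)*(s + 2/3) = s^4 - 4*s^3 + 11*s^2/9 + 44*s/9 + 4/3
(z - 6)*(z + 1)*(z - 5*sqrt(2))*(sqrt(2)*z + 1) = sqrt(2)*z^4 - 9*z^3 - 5*sqrt(2)*z^3 - 11*sqrt(2)*z^2 + 45*z^2 + 25*sqrt(2)*z + 54*z + 30*sqrt(2)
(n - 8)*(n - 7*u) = n^2 - 7*n*u - 8*n + 56*u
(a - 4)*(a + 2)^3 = a^4 + 2*a^3 - 12*a^2 - 40*a - 32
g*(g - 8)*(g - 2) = g^3 - 10*g^2 + 16*g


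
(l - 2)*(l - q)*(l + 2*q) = l^3 + l^2*q - 2*l^2 - 2*l*q^2 - 2*l*q + 4*q^2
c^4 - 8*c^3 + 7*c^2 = c^2*(c - 7)*(c - 1)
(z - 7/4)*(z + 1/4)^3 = z^4 - z^3 - 9*z^2/8 - 5*z/16 - 7/256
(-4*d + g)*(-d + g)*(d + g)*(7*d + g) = 28*d^4 - 3*d^3*g - 29*d^2*g^2 + 3*d*g^3 + g^4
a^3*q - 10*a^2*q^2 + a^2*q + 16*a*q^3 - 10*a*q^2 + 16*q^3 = (a - 8*q)*(a - 2*q)*(a*q + q)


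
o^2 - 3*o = o*(o - 3)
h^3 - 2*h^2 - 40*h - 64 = (h - 8)*(h + 2)*(h + 4)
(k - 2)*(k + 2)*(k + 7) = k^3 + 7*k^2 - 4*k - 28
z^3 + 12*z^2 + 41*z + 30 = (z + 1)*(z + 5)*(z + 6)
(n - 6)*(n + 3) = n^2 - 3*n - 18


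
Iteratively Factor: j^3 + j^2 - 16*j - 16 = (j + 1)*(j^2 - 16) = (j - 4)*(j + 1)*(j + 4)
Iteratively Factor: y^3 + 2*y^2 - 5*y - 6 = (y - 2)*(y^2 + 4*y + 3) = (y - 2)*(y + 1)*(y + 3)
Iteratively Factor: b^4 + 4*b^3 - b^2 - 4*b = (b - 1)*(b^3 + 5*b^2 + 4*b) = b*(b - 1)*(b^2 + 5*b + 4) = b*(b - 1)*(b + 4)*(b + 1)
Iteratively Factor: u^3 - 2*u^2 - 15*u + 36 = (u - 3)*(u^2 + u - 12) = (u - 3)*(u + 4)*(u - 3)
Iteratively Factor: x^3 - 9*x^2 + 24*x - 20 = (x - 5)*(x^2 - 4*x + 4) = (x - 5)*(x - 2)*(x - 2)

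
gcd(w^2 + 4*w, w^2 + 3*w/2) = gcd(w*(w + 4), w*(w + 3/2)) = w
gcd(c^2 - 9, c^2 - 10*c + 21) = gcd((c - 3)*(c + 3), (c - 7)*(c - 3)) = c - 3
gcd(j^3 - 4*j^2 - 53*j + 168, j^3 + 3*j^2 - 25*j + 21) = j^2 + 4*j - 21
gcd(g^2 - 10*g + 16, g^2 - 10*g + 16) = g^2 - 10*g + 16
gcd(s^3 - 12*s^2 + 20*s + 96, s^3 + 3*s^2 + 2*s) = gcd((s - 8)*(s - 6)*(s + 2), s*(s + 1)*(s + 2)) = s + 2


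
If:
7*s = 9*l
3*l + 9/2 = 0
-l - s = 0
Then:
No Solution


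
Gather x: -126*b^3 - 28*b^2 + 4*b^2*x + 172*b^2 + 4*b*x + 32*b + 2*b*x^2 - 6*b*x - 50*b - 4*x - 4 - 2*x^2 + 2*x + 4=-126*b^3 + 144*b^2 - 18*b + x^2*(2*b - 2) + x*(4*b^2 - 2*b - 2)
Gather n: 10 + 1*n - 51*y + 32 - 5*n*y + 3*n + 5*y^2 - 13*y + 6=n*(4 - 5*y) + 5*y^2 - 64*y + 48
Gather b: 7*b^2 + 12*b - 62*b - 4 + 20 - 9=7*b^2 - 50*b + 7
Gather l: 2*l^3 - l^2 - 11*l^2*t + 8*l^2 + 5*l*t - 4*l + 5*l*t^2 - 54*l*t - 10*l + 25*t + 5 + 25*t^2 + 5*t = 2*l^3 + l^2*(7 - 11*t) + l*(5*t^2 - 49*t - 14) + 25*t^2 + 30*t + 5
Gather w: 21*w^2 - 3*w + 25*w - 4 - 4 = 21*w^2 + 22*w - 8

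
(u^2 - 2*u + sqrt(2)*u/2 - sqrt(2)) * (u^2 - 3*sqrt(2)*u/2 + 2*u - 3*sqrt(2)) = u^4 - sqrt(2)*u^3 - 11*u^2/2 + 4*sqrt(2)*u + 6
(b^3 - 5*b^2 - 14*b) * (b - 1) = b^4 - 6*b^3 - 9*b^2 + 14*b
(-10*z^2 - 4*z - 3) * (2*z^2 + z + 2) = -20*z^4 - 18*z^3 - 30*z^2 - 11*z - 6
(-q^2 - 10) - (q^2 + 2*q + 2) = -2*q^2 - 2*q - 12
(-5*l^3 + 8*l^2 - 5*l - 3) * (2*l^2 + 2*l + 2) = -10*l^5 + 6*l^4 - 4*l^3 - 16*l - 6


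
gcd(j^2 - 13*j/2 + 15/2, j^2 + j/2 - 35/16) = 1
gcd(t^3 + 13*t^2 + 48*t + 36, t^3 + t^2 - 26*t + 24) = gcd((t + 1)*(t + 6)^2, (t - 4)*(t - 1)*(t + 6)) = t + 6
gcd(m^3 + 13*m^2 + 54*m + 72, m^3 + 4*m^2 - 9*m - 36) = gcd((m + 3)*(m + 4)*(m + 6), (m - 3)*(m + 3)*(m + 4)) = m^2 + 7*m + 12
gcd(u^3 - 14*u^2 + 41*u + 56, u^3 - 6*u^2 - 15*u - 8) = u^2 - 7*u - 8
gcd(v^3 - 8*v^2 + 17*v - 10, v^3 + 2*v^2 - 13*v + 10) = v^2 - 3*v + 2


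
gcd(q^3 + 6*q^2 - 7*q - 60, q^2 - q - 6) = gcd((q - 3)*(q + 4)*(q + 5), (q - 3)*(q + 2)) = q - 3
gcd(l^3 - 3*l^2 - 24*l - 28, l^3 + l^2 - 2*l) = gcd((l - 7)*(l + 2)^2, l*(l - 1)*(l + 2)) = l + 2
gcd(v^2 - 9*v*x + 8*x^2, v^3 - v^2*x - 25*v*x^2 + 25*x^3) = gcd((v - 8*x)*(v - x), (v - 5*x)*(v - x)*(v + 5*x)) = -v + x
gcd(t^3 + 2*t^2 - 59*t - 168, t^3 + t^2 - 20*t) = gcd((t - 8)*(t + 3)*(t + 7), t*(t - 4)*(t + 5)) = 1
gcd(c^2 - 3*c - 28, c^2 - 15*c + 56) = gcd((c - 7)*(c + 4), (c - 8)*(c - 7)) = c - 7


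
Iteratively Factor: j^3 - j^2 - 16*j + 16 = (j + 4)*(j^2 - 5*j + 4) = (j - 1)*(j + 4)*(j - 4)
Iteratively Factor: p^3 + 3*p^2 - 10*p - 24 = (p + 4)*(p^2 - p - 6) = (p - 3)*(p + 4)*(p + 2)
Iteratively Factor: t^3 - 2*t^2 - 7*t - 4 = (t + 1)*(t^2 - 3*t - 4) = (t + 1)^2*(t - 4)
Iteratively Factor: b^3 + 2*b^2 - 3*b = (b)*(b^2 + 2*b - 3) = b*(b - 1)*(b + 3)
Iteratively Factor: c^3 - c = (c + 1)*(c^2 - c) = (c - 1)*(c + 1)*(c)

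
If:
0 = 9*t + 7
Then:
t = -7/9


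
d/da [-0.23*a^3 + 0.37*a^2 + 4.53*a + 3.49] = -0.69*a^2 + 0.74*a + 4.53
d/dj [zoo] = 0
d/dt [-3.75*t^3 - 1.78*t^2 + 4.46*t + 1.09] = -11.25*t^2 - 3.56*t + 4.46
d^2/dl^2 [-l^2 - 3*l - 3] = -2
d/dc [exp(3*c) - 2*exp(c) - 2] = (3*exp(2*c) - 2)*exp(c)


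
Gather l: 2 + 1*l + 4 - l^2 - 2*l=-l^2 - l + 6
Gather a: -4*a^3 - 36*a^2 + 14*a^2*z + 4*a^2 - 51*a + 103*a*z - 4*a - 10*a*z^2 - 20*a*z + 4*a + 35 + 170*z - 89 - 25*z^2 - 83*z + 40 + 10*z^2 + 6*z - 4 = -4*a^3 + a^2*(14*z - 32) + a*(-10*z^2 + 83*z - 51) - 15*z^2 + 93*z - 18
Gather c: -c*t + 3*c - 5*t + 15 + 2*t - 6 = c*(3 - t) - 3*t + 9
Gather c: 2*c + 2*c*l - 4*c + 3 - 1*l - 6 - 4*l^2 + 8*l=c*(2*l - 2) - 4*l^2 + 7*l - 3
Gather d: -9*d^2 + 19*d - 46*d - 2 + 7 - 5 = -9*d^2 - 27*d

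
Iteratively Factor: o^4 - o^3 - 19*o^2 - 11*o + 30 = (o + 3)*(o^3 - 4*o^2 - 7*o + 10) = (o - 1)*(o + 3)*(o^2 - 3*o - 10) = (o - 5)*(o - 1)*(o + 3)*(o + 2)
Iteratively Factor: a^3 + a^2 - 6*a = (a - 2)*(a^2 + 3*a) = (a - 2)*(a + 3)*(a)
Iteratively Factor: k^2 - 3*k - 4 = (k - 4)*(k + 1)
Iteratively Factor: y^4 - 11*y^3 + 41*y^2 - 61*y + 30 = (y - 5)*(y^3 - 6*y^2 + 11*y - 6) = (y - 5)*(y - 2)*(y^2 - 4*y + 3) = (y - 5)*(y - 2)*(y - 1)*(y - 3)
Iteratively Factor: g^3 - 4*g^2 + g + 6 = (g - 2)*(g^2 - 2*g - 3) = (g - 2)*(g + 1)*(g - 3)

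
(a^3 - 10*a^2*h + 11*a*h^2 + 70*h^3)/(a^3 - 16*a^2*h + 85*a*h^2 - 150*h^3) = (a^2 - 5*a*h - 14*h^2)/(a^2 - 11*a*h + 30*h^2)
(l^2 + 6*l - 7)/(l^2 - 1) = (l + 7)/(l + 1)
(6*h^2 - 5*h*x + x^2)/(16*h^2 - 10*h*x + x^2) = (-3*h + x)/(-8*h + x)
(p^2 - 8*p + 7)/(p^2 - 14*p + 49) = (p - 1)/(p - 7)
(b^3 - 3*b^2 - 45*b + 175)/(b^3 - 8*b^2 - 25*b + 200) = (b^2 + 2*b - 35)/(b^2 - 3*b - 40)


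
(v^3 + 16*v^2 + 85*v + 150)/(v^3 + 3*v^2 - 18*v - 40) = (v^2 + 11*v + 30)/(v^2 - 2*v - 8)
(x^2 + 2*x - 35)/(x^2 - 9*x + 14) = (x^2 + 2*x - 35)/(x^2 - 9*x + 14)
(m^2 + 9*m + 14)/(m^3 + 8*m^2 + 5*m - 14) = 1/(m - 1)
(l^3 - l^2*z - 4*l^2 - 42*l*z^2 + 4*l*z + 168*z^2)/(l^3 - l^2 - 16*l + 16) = (l^2 - l*z - 42*z^2)/(l^2 + 3*l - 4)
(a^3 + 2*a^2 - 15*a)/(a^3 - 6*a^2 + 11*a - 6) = a*(a + 5)/(a^2 - 3*a + 2)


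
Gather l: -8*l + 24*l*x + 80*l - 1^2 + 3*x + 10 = l*(24*x + 72) + 3*x + 9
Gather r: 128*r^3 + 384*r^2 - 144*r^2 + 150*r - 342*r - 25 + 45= 128*r^3 + 240*r^2 - 192*r + 20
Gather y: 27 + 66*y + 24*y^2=24*y^2 + 66*y + 27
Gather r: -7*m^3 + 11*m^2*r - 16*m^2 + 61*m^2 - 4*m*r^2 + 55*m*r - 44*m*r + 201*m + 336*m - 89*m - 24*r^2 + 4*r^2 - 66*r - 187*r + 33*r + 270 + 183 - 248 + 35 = -7*m^3 + 45*m^2 + 448*m + r^2*(-4*m - 20) + r*(11*m^2 + 11*m - 220) + 240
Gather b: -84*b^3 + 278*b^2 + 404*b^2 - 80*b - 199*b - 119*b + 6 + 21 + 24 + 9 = -84*b^3 + 682*b^2 - 398*b + 60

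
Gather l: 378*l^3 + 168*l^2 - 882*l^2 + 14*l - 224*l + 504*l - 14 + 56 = 378*l^3 - 714*l^2 + 294*l + 42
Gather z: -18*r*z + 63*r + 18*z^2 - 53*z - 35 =63*r + 18*z^2 + z*(-18*r - 53) - 35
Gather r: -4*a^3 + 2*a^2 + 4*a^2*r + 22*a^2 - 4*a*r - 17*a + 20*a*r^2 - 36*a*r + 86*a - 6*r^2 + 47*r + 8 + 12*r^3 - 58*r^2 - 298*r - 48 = -4*a^3 + 24*a^2 + 69*a + 12*r^3 + r^2*(20*a - 64) + r*(4*a^2 - 40*a - 251) - 40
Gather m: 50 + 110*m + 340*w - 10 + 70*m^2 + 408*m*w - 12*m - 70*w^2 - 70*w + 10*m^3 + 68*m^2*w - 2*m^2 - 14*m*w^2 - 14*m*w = 10*m^3 + m^2*(68*w + 68) + m*(-14*w^2 + 394*w + 98) - 70*w^2 + 270*w + 40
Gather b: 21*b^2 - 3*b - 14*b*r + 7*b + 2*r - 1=21*b^2 + b*(4 - 14*r) + 2*r - 1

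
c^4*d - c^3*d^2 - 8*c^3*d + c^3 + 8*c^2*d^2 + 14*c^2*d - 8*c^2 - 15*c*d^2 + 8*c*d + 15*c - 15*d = (c - 5)*(c - 3)*(c - d)*(c*d + 1)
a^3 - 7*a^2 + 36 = (a - 6)*(a - 3)*(a + 2)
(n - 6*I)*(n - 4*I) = n^2 - 10*I*n - 24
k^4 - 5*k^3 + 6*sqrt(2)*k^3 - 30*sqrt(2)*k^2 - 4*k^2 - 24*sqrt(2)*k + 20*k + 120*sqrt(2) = (k - 5)*(k - 2)*(k + 2)*(k + 6*sqrt(2))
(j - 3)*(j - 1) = j^2 - 4*j + 3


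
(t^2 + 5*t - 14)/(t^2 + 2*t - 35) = (t - 2)/(t - 5)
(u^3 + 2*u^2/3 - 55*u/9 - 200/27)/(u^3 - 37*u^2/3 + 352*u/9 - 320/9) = (9*u^2 + 30*u + 25)/(3*(3*u^2 - 29*u + 40))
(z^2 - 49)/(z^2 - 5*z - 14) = (z + 7)/(z + 2)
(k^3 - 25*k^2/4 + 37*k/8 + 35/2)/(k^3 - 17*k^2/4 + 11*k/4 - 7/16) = 2*(4*k^2 - 11*k - 20)/(8*k^2 - 6*k + 1)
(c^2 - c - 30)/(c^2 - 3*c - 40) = (c - 6)/(c - 8)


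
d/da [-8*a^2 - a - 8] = -16*a - 1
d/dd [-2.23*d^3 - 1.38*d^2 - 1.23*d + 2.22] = -6.69*d^2 - 2.76*d - 1.23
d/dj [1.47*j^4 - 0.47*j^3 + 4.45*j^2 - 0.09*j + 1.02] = 5.88*j^3 - 1.41*j^2 + 8.9*j - 0.09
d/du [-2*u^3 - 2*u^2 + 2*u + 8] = -6*u^2 - 4*u + 2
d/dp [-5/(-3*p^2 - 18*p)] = 10*(-p - 3)/(3*p^2*(p + 6)^2)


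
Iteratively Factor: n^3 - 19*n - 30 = (n - 5)*(n^2 + 5*n + 6) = (n - 5)*(n + 2)*(n + 3)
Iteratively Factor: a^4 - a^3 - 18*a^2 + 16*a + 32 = (a - 2)*(a^3 + a^2 - 16*a - 16) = (a - 2)*(a + 1)*(a^2 - 16) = (a - 2)*(a + 1)*(a + 4)*(a - 4)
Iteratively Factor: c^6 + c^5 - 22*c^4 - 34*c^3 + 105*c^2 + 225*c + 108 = (c - 3)*(c^5 + 4*c^4 - 10*c^3 - 64*c^2 - 87*c - 36) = (c - 3)*(c + 3)*(c^4 + c^3 - 13*c^2 - 25*c - 12) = (c - 3)*(c + 1)*(c + 3)*(c^3 - 13*c - 12) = (c - 3)*(c + 1)*(c + 3)^2*(c^2 - 3*c - 4) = (c - 3)*(c + 1)^2*(c + 3)^2*(c - 4)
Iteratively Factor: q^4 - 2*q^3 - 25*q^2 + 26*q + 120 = (q + 4)*(q^3 - 6*q^2 - q + 30) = (q - 5)*(q + 4)*(q^2 - q - 6) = (q - 5)*(q + 2)*(q + 4)*(q - 3)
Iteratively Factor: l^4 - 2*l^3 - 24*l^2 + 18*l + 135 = (l + 3)*(l^3 - 5*l^2 - 9*l + 45) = (l - 3)*(l + 3)*(l^2 - 2*l - 15) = (l - 3)*(l + 3)^2*(l - 5)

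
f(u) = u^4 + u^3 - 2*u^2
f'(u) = 4*u^3 + 3*u^2 - 4*u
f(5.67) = 1151.54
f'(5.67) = 802.90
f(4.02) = 293.80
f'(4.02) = 292.26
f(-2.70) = 18.88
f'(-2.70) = -46.06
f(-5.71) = 811.65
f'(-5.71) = -624.03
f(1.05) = 0.17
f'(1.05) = 3.74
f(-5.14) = 509.36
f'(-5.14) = -443.37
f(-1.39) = -2.82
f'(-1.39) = 0.61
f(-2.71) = 19.35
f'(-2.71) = -46.74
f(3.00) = 90.00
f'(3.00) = 123.00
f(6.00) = 1440.00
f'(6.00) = 948.00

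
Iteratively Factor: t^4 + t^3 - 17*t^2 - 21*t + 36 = (t - 1)*(t^3 + 2*t^2 - 15*t - 36) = (t - 1)*(t + 3)*(t^2 - t - 12) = (t - 4)*(t - 1)*(t + 3)*(t + 3)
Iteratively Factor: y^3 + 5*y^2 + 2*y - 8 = (y + 4)*(y^2 + y - 2) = (y - 1)*(y + 4)*(y + 2)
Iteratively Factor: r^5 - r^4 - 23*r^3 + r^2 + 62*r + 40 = (r - 5)*(r^4 + 4*r^3 - 3*r^2 - 14*r - 8) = (r - 5)*(r + 1)*(r^3 + 3*r^2 - 6*r - 8) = (r - 5)*(r + 1)*(r + 4)*(r^2 - r - 2) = (r - 5)*(r - 2)*(r + 1)*(r + 4)*(r + 1)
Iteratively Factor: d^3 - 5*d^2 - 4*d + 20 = (d - 5)*(d^2 - 4) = (d - 5)*(d - 2)*(d + 2)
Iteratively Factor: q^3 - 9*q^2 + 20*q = (q)*(q^2 - 9*q + 20) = q*(q - 4)*(q - 5)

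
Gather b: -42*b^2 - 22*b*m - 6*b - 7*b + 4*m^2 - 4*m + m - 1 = -42*b^2 + b*(-22*m - 13) + 4*m^2 - 3*m - 1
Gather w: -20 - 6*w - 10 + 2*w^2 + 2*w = 2*w^2 - 4*w - 30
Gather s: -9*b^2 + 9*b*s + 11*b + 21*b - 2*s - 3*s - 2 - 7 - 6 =-9*b^2 + 32*b + s*(9*b - 5) - 15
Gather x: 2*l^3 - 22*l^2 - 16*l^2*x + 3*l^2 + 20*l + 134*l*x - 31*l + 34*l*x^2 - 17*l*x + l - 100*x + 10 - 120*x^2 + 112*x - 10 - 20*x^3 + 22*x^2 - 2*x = 2*l^3 - 19*l^2 - 10*l - 20*x^3 + x^2*(34*l - 98) + x*(-16*l^2 + 117*l + 10)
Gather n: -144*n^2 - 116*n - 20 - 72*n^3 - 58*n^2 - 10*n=-72*n^3 - 202*n^2 - 126*n - 20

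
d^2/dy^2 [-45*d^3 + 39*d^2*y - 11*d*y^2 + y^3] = -22*d + 6*y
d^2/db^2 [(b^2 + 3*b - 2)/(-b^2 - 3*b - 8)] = 20*(3*b^2 + 9*b + 1)/(b^6 + 9*b^5 + 51*b^4 + 171*b^3 + 408*b^2 + 576*b + 512)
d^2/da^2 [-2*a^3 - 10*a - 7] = -12*a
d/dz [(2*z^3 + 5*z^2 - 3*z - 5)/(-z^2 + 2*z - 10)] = (-2*z^4 + 8*z^3 - 53*z^2 - 110*z + 40)/(z^4 - 4*z^3 + 24*z^2 - 40*z + 100)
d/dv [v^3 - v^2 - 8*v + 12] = 3*v^2 - 2*v - 8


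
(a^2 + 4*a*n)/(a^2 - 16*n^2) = a/(a - 4*n)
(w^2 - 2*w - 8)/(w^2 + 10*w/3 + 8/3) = 3*(w - 4)/(3*w + 4)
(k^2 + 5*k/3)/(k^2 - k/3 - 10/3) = k/(k - 2)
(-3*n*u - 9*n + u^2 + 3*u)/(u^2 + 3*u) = (-3*n + u)/u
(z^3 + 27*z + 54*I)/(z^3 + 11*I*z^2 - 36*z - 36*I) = (z^2 - 3*I*z + 18)/(z^2 + 8*I*z - 12)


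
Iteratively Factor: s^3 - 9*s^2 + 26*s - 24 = (s - 4)*(s^2 - 5*s + 6) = (s - 4)*(s - 2)*(s - 3)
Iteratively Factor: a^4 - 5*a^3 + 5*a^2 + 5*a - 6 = (a - 2)*(a^3 - 3*a^2 - a + 3) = (a - 2)*(a - 1)*(a^2 - 2*a - 3) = (a - 2)*(a - 1)*(a + 1)*(a - 3)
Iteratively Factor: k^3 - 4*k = (k)*(k^2 - 4) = k*(k + 2)*(k - 2)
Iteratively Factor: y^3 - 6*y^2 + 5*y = (y)*(y^2 - 6*y + 5) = y*(y - 5)*(y - 1)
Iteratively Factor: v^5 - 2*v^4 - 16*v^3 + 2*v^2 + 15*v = (v + 1)*(v^4 - 3*v^3 - 13*v^2 + 15*v) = (v + 1)*(v + 3)*(v^3 - 6*v^2 + 5*v) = v*(v + 1)*(v + 3)*(v^2 - 6*v + 5) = v*(v - 1)*(v + 1)*(v + 3)*(v - 5)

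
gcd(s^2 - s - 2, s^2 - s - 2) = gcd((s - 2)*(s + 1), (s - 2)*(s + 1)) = s^2 - s - 2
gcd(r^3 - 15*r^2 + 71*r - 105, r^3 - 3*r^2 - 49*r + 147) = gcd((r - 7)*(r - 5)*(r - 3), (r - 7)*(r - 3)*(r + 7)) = r^2 - 10*r + 21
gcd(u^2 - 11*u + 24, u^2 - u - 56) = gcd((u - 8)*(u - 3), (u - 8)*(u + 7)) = u - 8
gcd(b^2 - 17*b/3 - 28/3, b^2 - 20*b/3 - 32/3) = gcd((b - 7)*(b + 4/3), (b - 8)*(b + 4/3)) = b + 4/3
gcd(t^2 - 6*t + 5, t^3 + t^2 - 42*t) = 1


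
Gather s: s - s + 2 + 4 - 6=0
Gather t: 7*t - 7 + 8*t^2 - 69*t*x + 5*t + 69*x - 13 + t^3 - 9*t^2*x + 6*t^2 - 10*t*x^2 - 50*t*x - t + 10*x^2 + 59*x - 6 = t^3 + t^2*(14 - 9*x) + t*(-10*x^2 - 119*x + 11) + 10*x^2 + 128*x - 26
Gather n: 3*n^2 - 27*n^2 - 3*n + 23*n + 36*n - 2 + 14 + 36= -24*n^2 + 56*n + 48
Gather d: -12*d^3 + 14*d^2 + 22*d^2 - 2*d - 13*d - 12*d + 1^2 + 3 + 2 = -12*d^3 + 36*d^2 - 27*d + 6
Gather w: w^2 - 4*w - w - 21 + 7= w^2 - 5*w - 14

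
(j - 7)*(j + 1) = j^2 - 6*j - 7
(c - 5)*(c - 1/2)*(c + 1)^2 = c^4 - 7*c^3/2 - 15*c^2/2 - c/2 + 5/2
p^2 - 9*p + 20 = (p - 5)*(p - 4)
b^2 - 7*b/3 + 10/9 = (b - 5/3)*(b - 2/3)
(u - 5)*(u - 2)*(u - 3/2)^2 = u^4 - 10*u^3 + 133*u^2/4 - 183*u/4 + 45/2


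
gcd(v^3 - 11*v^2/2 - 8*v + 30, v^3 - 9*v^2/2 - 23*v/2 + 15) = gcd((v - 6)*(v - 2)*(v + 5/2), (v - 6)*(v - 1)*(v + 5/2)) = v^2 - 7*v/2 - 15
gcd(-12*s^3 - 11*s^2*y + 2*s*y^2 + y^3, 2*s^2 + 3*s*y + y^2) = s + y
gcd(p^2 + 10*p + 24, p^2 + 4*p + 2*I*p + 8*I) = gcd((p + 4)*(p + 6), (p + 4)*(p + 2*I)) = p + 4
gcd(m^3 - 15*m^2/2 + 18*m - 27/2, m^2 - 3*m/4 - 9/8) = m - 3/2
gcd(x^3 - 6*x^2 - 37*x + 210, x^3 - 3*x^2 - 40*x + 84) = x^2 - x - 42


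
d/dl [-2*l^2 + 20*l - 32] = 20 - 4*l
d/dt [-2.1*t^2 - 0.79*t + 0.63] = -4.2*t - 0.79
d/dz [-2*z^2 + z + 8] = 1 - 4*z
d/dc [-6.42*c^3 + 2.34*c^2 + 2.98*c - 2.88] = -19.26*c^2 + 4.68*c + 2.98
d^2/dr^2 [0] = 0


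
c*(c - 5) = c^2 - 5*c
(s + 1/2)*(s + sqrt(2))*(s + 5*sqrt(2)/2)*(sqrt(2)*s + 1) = sqrt(2)*s^4 + sqrt(2)*s^3/2 + 8*s^3 + 4*s^2 + 17*sqrt(2)*s^2/2 + 5*s + 17*sqrt(2)*s/4 + 5/2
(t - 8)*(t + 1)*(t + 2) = t^3 - 5*t^2 - 22*t - 16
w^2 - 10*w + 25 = (w - 5)^2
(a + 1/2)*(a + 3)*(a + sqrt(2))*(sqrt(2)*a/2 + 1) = sqrt(2)*a^4/2 + 2*a^3 + 7*sqrt(2)*a^3/4 + 7*sqrt(2)*a^2/4 + 7*a^2 + 3*a + 7*sqrt(2)*a/2 + 3*sqrt(2)/2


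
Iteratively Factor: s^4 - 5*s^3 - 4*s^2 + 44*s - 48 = (s - 2)*(s^3 - 3*s^2 - 10*s + 24) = (s - 4)*(s - 2)*(s^2 + s - 6) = (s - 4)*(s - 2)^2*(s + 3)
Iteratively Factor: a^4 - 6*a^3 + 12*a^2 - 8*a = (a - 2)*(a^3 - 4*a^2 + 4*a) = (a - 2)^2*(a^2 - 2*a) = a*(a - 2)^2*(a - 2)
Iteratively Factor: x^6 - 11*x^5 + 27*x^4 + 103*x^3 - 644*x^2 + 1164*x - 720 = (x - 2)*(x^5 - 9*x^4 + 9*x^3 + 121*x^2 - 402*x + 360) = (x - 2)^2*(x^4 - 7*x^3 - 5*x^2 + 111*x - 180) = (x - 3)*(x - 2)^2*(x^3 - 4*x^2 - 17*x + 60) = (x - 3)*(x - 2)^2*(x + 4)*(x^2 - 8*x + 15) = (x - 5)*(x - 3)*(x - 2)^2*(x + 4)*(x - 3)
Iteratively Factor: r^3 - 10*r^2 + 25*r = (r - 5)*(r^2 - 5*r) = r*(r - 5)*(r - 5)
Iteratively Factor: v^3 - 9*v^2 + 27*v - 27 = (v - 3)*(v^2 - 6*v + 9) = (v - 3)^2*(v - 3)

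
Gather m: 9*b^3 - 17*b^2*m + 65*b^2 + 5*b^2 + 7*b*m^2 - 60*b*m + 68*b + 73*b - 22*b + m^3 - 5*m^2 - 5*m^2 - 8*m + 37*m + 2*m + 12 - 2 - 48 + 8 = 9*b^3 + 70*b^2 + 119*b + m^3 + m^2*(7*b - 10) + m*(-17*b^2 - 60*b + 31) - 30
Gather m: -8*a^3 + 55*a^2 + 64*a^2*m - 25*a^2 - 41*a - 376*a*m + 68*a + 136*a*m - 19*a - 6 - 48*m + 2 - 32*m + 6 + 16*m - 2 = -8*a^3 + 30*a^2 + 8*a + m*(64*a^2 - 240*a - 64)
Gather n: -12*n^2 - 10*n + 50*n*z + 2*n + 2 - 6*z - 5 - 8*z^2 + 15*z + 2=-12*n^2 + n*(50*z - 8) - 8*z^2 + 9*z - 1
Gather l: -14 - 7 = -21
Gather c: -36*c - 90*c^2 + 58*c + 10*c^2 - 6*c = -80*c^2 + 16*c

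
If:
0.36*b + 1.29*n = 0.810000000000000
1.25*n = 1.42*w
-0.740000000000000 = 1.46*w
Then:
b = 4.31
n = -0.58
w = -0.51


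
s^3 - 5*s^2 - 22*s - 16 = (s - 8)*(s + 1)*(s + 2)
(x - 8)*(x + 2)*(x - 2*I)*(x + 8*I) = x^4 - 6*x^3 + 6*I*x^3 - 36*I*x^2 - 96*x - 96*I*x - 256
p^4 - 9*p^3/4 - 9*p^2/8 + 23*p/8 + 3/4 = (p - 2)*(p - 3/2)*(p + 1/4)*(p + 1)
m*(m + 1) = m^2 + m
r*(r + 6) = r^2 + 6*r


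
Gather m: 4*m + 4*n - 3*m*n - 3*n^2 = m*(4 - 3*n) - 3*n^2 + 4*n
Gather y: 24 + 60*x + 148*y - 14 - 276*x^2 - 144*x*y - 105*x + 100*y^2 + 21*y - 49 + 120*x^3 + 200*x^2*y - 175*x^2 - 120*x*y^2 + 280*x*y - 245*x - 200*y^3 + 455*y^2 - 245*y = 120*x^3 - 451*x^2 - 290*x - 200*y^3 + y^2*(555 - 120*x) + y*(200*x^2 + 136*x - 76) - 39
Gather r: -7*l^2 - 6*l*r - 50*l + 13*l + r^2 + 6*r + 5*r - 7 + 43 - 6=-7*l^2 - 37*l + r^2 + r*(11 - 6*l) + 30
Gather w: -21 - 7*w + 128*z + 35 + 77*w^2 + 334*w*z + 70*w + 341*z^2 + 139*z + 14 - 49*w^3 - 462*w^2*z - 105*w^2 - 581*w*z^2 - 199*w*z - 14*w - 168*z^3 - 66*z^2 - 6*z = -49*w^3 + w^2*(-462*z - 28) + w*(-581*z^2 + 135*z + 49) - 168*z^3 + 275*z^2 + 261*z + 28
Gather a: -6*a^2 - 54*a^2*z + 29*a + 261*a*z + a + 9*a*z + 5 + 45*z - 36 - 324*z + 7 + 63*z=a^2*(-54*z - 6) + a*(270*z + 30) - 216*z - 24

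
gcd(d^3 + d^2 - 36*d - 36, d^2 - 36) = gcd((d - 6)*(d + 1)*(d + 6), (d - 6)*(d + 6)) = d^2 - 36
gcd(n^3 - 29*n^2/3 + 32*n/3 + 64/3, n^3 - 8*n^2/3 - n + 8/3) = n^2 - 5*n/3 - 8/3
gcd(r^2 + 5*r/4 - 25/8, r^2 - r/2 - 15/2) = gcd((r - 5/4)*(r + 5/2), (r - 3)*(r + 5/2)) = r + 5/2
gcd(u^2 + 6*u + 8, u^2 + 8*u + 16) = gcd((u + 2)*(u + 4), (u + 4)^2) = u + 4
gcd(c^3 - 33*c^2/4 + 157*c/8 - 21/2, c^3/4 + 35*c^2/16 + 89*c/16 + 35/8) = 1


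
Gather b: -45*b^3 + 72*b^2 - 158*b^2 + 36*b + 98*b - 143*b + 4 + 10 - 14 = -45*b^3 - 86*b^2 - 9*b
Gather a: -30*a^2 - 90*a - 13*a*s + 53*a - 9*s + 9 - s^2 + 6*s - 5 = -30*a^2 + a*(-13*s - 37) - s^2 - 3*s + 4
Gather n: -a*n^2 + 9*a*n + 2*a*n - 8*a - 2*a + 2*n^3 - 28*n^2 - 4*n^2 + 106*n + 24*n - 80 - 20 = -10*a + 2*n^3 + n^2*(-a - 32) + n*(11*a + 130) - 100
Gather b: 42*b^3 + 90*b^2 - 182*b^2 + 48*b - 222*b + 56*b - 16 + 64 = 42*b^3 - 92*b^2 - 118*b + 48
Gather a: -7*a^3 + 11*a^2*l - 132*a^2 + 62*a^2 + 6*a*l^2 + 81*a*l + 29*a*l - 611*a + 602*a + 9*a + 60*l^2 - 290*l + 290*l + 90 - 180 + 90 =-7*a^3 + a^2*(11*l - 70) + a*(6*l^2 + 110*l) + 60*l^2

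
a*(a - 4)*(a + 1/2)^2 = a^4 - 3*a^3 - 15*a^2/4 - a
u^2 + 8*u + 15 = (u + 3)*(u + 5)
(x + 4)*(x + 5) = x^2 + 9*x + 20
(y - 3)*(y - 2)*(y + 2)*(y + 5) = y^4 + 2*y^3 - 19*y^2 - 8*y + 60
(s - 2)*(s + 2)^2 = s^3 + 2*s^2 - 4*s - 8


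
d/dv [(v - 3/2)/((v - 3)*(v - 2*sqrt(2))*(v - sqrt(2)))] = ((3 - 2*v)*(v - 3)*(v - 2*sqrt(2)) + (3 - 2*v)*(v - 3)*(v - sqrt(2)) + (3 - 2*v)*(v - 2*sqrt(2))*(v - sqrt(2)) + 2*(v - 3)*(v - 2*sqrt(2))*(v - sqrt(2)))/(2*(v - 3)^2*(v - 2*sqrt(2))^2*(v - sqrt(2))^2)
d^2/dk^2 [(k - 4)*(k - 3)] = 2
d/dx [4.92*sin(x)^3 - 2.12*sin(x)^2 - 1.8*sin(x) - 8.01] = (14.76*sin(x)^2 - 4.24*sin(x) - 1.8)*cos(x)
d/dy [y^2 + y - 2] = 2*y + 1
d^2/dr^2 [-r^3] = -6*r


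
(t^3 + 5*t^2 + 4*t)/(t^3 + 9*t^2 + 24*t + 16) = t/(t + 4)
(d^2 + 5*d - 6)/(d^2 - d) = (d + 6)/d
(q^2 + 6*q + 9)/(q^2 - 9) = (q + 3)/(q - 3)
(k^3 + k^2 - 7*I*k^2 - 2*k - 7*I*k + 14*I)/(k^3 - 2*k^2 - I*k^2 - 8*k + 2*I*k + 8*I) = (k^2 - k*(1 + 7*I) + 7*I)/(k^2 - k*(4 + I) + 4*I)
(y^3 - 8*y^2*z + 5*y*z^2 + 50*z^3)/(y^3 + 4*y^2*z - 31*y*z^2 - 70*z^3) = (y - 5*z)/(y + 7*z)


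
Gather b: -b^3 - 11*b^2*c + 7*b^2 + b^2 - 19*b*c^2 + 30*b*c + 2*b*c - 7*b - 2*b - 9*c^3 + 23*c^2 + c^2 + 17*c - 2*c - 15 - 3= -b^3 + b^2*(8 - 11*c) + b*(-19*c^2 + 32*c - 9) - 9*c^3 + 24*c^2 + 15*c - 18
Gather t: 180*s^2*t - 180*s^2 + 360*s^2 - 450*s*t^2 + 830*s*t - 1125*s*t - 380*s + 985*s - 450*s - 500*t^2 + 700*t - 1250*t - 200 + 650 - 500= 180*s^2 + 155*s + t^2*(-450*s - 500) + t*(180*s^2 - 295*s - 550) - 50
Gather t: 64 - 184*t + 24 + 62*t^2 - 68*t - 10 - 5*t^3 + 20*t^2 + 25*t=-5*t^3 + 82*t^2 - 227*t + 78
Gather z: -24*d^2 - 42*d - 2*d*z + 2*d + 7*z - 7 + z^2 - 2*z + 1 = -24*d^2 - 40*d + z^2 + z*(5 - 2*d) - 6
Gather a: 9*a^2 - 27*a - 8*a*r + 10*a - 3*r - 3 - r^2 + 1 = 9*a^2 + a*(-8*r - 17) - r^2 - 3*r - 2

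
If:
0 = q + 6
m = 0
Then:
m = 0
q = -6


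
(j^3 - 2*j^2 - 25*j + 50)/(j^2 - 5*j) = j + 3 - 10/j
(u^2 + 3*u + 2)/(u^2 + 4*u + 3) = (u + 2)/(u + 3)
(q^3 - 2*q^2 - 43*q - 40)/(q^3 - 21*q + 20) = (q^2 - 7*q - 8)/(q^2 - 5*q + 4)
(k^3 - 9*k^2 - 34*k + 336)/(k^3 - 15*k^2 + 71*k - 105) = (k^2 - 2*k - 48)/(k^2 - 8*k + 15)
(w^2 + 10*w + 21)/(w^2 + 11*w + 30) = (w^2 + 10*w + 21)/(w^2 + 11*w + 30)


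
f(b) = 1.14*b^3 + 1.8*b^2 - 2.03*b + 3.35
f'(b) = 3.42*b^2 + 3.6*b - 2.03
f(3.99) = 96.32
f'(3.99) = 66.78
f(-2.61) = 0.64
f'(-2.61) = 11.87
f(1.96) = 14.87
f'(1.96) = 18.16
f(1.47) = 7.88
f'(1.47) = 10.65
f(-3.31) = -11.55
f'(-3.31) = 23.52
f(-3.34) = -12.27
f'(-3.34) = 24.10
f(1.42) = 7.36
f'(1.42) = 9.98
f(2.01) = 15.80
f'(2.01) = 19.02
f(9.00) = 961.94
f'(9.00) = 307.39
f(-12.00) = -1683.01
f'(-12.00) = 447.25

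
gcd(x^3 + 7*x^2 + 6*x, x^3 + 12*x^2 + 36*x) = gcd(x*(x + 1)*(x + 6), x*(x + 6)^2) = x^2 + 6*x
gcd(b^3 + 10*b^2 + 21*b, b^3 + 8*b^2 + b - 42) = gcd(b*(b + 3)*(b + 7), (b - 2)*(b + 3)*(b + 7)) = b^2 + 10*b + 21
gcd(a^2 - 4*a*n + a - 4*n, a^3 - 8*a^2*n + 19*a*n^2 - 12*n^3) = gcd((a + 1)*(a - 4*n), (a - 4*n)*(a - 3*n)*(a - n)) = a - 4*n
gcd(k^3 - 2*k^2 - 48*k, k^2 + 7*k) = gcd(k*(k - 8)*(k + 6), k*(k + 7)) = k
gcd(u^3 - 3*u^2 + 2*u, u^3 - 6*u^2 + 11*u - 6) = u^2 - 3*u + 2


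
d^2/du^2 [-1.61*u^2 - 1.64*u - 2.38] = -3.22000000000000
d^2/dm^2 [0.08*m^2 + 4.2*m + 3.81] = 0.160000000000000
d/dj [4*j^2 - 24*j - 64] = 8*j - 24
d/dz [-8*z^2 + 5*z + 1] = 5 - 16*z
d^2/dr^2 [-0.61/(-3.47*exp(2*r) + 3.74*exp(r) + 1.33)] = ((2.2814 - 8.4668*exp(r))*(-3.47*exp(2*r) + 3.74*exp(r) + 1.33) - 0.61*(6.94*exp(r) - 3.74)*(13.88*exp(r) - 7.48)*exp(r))*exp(r)/(-3.47*exp(2*r) + 3.74*exp(r) + 1.33)^3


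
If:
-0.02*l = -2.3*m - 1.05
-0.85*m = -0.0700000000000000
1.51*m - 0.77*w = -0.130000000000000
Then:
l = 61.97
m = 0.08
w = 0.33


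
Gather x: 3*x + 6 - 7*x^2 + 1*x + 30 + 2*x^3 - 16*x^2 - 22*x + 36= 2*x^3 - 23*x^2 - 18*x + 72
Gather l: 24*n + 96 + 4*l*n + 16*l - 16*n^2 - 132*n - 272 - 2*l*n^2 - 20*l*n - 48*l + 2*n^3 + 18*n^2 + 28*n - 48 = l*(-2*n^2 - 16*n - 32) + 2*n^3 + 2*n^2 - 80*n - 224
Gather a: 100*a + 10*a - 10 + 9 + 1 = 110*a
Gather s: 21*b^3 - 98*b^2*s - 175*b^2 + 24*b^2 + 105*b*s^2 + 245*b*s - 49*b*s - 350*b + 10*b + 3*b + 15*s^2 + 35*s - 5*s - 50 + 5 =21*b^3 - 151*b^2 - 337*b + s^2*(105*b + 15) + s*(-98*b^2 + 196*b + 30) - 45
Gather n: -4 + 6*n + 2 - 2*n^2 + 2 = -2*n^2 + 6*n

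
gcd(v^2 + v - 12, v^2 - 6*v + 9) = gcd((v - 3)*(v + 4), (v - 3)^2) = v - 3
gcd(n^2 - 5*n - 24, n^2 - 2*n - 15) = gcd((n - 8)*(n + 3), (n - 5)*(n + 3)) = n + 3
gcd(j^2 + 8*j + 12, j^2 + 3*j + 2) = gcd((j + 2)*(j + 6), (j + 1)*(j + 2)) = j + 2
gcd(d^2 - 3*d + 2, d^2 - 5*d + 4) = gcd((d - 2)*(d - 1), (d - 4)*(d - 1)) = d - 1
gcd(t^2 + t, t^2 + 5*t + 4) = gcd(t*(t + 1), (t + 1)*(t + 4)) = t + 1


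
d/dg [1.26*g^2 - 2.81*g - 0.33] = 2.52*g - 2.81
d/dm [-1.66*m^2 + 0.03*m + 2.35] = 0.03 - 3.32*m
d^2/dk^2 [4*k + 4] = 0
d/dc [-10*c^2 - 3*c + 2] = -20*c - 3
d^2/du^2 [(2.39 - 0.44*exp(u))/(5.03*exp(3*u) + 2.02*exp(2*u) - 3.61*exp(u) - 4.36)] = (-44.529584*exp(6*u) + 530.810367*exp(5*u) + 233.36819*exp(4*u) - 176.440794*exp(3*u) + 396.195426*exp(2*u) + 122.268975*exp(u) - 45.981868)*exp(u)/(127.263527*exp(9*u) + 153.323454*exp(8*u) - 212.435511*exp(7*u) - 542.77196*exp(6*u) - 113.337639*exp(5*u) + 500.624022*exp(4*u) + 430.572935*exp(3*u) - 55.261692*exp(2*u) - 205.873968*exp(u) - 82.881856)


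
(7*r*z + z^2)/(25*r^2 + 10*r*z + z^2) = z*(7*r + z)/(25*r^2 + 10*r*z + z^2)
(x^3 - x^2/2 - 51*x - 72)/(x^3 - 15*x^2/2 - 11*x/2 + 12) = (x + 6)/(x - 1)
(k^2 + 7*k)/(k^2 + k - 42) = k/(k - 6)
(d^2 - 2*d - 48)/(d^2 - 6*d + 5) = (d^2 - 2*d - 48)/(d^2 - 6*d + 5)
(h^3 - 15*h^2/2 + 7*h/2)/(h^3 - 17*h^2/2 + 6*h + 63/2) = h*(2*h - 1)/(2*h^2 - 3*h - 9)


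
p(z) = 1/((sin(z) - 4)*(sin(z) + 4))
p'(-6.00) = 0.00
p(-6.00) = -0.06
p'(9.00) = 0.00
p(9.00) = -0.06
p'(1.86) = 0.00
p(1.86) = -0.07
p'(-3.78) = 0.00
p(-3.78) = -0.06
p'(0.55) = -0.00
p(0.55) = -0.06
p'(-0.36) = 0.00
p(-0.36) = -0.06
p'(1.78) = 0.00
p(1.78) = -0.07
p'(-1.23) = 0.00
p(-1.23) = -0.07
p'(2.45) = 0.00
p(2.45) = -0.06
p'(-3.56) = 0.00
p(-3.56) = -0.06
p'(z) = -cos(z)/((sin(z) - 4)*(sin(z) + 4)^2) - cos(z)/((sin(z) - 4)^2*(sin(z) + 4))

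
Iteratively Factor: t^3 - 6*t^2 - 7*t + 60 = (t - 5)*(t^2 - t - 12) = (t - 5)*(t - 4)*(t + 3)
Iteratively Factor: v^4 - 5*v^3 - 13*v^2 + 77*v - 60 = (v - 3)*(v^3 - 2*v^2 - 19*v + 20) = (v - 3)*(v + 4)*(v^2 - 6*v + 5) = (v - 3)*(v - 1)*(v + 4)*(v - 5)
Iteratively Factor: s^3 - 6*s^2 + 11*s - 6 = (s - 3)*(s^2 - 3*s + 2) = (s - 3)*(s - 1)*(s - 2)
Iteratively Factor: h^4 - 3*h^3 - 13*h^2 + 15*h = (h - 5)*(h^3 + 2*h^2 - 3*h) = (h - 5)*(h - 1)*(h^2 + 3*h) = (h - 5)*(h - 1)*(h + 3)*(h)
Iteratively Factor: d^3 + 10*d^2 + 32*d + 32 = (d + 4)*(d^2 + 6*d + 8) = (d + 2)*(d + 4)*(d + 4)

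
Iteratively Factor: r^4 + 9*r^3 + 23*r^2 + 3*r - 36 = (r + 4)*(r^3 + 5*r^2 + 3*r - 9) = (r + 3)*(r + 4)*(r^2 + 2*r - 3) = (r + 3)^2*(r + 4)*(r - 1)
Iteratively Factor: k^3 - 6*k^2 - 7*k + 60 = (k - 5)*(k^2 - k - 12) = (k - 5)*(k - 4)*(k + 3)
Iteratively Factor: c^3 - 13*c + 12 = (c + 4)*(c^2 - 4*c + 3) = (c - 1)*(c + 4)*(c - 3)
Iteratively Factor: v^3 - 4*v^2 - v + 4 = (v - 1)*(v^2 - 3*v - 4) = (v - 1)*(v + 1)*(v - 4)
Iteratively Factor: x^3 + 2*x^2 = (x + 2)*(x^2) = x*(x + 2)*(x)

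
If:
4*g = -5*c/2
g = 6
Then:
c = -48/5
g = 6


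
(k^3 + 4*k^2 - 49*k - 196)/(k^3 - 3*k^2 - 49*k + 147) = (k + 4)/(k - 3)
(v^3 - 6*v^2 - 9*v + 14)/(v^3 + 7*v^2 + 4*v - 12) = (v - 7)/(v + 6)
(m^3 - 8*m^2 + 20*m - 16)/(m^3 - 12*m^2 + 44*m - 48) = (m - 2)/(m - 6)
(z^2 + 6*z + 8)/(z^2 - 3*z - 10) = (z + 4)/(z - 5)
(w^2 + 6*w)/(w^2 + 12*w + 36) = w/(w + 6)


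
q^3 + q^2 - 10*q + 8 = (q - 2)*(q - 1)*(q + 4)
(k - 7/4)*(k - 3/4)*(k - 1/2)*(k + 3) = k^4 - 103*k^2/16 + 225*k/32 - 63/32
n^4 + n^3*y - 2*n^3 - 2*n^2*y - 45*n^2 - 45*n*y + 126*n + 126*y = (n - 6)*(n - 3)*(n + 7)*(n + y)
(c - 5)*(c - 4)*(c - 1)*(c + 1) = c^4 - 9*c^3 + 19*c^2 + 9*c - 20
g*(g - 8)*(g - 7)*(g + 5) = g^4 - 10*g^3 - 19*g^2 + 280*g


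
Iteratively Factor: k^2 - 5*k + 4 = (k - 4)*(k - 1)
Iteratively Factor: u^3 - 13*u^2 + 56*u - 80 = (u - 4)*(u^2 - 9*u + 20) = (u - 4)^2*(u - 5)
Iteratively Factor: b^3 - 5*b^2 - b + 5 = (b + 1)*(b^2 - 6*b + 5) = (b - 5)*(b + 1)*(b - 1)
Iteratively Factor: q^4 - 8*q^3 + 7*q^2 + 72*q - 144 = (q - 3)*(q^3 - 5*q^2 - 8*q + 48) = (q - 4)*(q - 3)*(q^2 - q - 12) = (q - 4)*(q - 3)*(q + 3)*(q - 4)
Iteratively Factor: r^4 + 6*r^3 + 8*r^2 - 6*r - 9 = (r + 3)*(r^3 + 3*r^2 - r - 3) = (r + 3)^2*(r^2 - 1) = (r + 1)*(r + 3)^2*(r - 1)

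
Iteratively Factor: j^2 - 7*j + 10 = (j - 5)*(j - 2)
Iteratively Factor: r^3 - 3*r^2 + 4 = (r - 2)*(r^2 - r - 2) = (r - 2)^2*(r + 1)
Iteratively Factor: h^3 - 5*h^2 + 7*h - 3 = (h - 1)*(h^2 - 4*h + 3) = (h - 1)^2*(h - 3)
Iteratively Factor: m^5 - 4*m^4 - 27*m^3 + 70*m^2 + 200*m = (m + 4)*(m^4 - 8*m^3 + 5*m^2 + 50*m) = (m - 5)*(m + 4)*(m^3 - 3*m^2 - 10*m) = (m - 5)*(m + 2)*(m + 4)*(m^2 - 5*m) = (m - 5)^2*(m + 2)*(m + 4)*(m)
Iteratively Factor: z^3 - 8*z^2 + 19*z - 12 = (z - 4)*(z^2 - 4*z + 3) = (z - 4)*(z - 1)*(z - 3)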